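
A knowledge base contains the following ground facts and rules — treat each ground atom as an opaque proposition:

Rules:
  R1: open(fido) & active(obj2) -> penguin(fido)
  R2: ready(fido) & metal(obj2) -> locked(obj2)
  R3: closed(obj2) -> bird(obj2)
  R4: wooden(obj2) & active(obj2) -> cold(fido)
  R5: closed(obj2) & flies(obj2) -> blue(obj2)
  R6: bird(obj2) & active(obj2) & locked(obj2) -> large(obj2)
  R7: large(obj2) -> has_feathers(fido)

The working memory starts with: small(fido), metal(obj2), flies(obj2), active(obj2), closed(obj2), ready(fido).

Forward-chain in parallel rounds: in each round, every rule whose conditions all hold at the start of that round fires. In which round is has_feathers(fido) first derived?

3

Round 1: R2 [ready(fido) & metal(obj2) -> locked(obj2)]; R3 [closed(obj2) -> bird(obj2)]; R5 [closed(obj2) & flies(obj2) -> blue(obj2)]. New: locked(obj2), bird(obj2), blue(obj2).
Round 2: R6 [bird(obj2) & active(obj2) & locked(obj2) -> large(obj2)]. New: large(obj2).
Round 3: R7 [large(obj2) -> has_feathers(fido)]. New: has_feathers(fido).
has_feathers(fido) first appears in round 3.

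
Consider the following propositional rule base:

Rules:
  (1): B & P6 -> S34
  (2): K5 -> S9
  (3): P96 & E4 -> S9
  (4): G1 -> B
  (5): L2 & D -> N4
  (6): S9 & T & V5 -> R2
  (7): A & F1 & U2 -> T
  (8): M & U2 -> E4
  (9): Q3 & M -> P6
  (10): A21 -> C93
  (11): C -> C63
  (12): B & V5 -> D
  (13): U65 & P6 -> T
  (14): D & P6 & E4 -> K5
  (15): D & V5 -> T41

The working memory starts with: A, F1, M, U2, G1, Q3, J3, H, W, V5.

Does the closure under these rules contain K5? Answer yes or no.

Round 1 fires (4), (7), (8), (9), giving B, T, E4, P6.
Round 2 fires (1), (12), giving S34, D.
Round 3 fires (14), (15), giving K5, T41.
Round 4 fires (2), giving S9.
Round 5 fires (6), giving R2.
K5 appears in round 3, so it is derivable.

yes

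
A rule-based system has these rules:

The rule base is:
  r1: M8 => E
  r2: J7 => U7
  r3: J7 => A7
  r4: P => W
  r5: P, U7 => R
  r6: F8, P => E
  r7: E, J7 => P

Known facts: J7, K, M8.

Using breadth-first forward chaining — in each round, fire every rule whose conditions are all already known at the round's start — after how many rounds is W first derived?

Round 1: r1 [M8 => E]; r2 [J7 => U7]; r3 [J7 => A7]. Adds E, U7, A7.
Round 2: r7 [E, J7 => P]. Adds P.
Round 3: r4 [P => W]; r5 [P, U7 => R]. Adds W, R.
W first appears in round 3.

3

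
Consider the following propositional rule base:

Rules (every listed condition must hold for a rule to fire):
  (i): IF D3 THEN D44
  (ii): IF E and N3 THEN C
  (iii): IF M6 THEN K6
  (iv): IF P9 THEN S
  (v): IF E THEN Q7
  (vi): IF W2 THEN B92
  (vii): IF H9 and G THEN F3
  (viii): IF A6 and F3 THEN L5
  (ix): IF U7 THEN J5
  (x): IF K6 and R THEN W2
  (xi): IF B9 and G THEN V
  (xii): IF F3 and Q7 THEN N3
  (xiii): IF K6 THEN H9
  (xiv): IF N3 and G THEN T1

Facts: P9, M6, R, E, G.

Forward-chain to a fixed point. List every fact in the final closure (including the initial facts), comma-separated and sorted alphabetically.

Round 1 — (iii), (iv), (v), derive K6, S, Q7.
Round 2 — (x), (xiii), derive W2, H9.
Round 3 — (vi), (vii), derive B92, F3.
Round 4 — (xii), derive N3.
Round 5 — (ii), (xiv), derive C, T1.

B92, C, E, F3, G, H9, K6, M6, N3, P9, Q7, R, S, T1, W2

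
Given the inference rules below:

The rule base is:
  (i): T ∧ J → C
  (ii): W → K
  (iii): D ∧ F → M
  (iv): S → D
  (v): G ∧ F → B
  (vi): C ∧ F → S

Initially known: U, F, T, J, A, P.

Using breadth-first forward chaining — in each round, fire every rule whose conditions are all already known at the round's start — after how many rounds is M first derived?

[1] (i) [T ∧ J → C]. ⇒ new: C.
[2] (vi) [C ∧ F → S]. ⇒ new: S.
[3] (iv) [S → D]. ⇒ new: D.
[4] (iii) [D ∧ F → M]. ⇒ new: M.
M first appears in round 4.

4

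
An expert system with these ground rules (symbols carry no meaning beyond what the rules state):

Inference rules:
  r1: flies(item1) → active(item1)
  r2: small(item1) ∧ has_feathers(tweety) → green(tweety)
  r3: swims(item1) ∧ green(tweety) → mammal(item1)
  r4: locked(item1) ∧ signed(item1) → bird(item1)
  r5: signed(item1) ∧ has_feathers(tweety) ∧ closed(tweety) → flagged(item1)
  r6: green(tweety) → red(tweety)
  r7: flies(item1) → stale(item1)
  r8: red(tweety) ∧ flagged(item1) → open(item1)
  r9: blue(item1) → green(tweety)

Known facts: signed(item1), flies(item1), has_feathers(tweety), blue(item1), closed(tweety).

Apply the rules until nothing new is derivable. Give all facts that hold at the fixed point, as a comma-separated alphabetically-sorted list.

[1] r1 [flies(item1) → active(item1)]; r5 [signed(item1) ∧ has_feathers(tweety) ∧ closed(tweety) → flagged(item1)]; r7 [flies(item1) → stale(item1)]; r9 [blue(item1) → green(tweety)]. ⇒ new: active(item1), flagged(item1), stale(item1), green(tweety).
[2] r6 [green(tweety) → red(tweety)]. ⇒ new: red(tweety).
[3] r8 [red(tweety) ∧ flagged(item1) → open(item1)]. ⇒ new: open(item1).

active(item1), blue(item1), closed(tweety), flagged(item1), flies(item1), green(tweety), has_feathers(tweety), open(item1), red(tweety), signed(item1), stale(item1)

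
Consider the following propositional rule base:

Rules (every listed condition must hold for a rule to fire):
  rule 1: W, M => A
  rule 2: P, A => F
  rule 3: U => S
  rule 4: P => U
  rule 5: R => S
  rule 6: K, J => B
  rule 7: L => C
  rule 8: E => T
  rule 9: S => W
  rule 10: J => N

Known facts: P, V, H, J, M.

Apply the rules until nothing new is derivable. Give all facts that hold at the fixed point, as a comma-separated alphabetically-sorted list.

Round 1: rule 4 [P => U]; rule 10 [J => N]. Adds U, N.
Round 2: rule 3 [U => S]. Adds S.
Round 3: rule 9 [S => W]. Adds W.
Round 4: rule 1 [W, M => A]. Adds A.
Round 5: rule 2 [P, A => F]. Adds F.

A, F, H, J, M, N, P, S, U, V, W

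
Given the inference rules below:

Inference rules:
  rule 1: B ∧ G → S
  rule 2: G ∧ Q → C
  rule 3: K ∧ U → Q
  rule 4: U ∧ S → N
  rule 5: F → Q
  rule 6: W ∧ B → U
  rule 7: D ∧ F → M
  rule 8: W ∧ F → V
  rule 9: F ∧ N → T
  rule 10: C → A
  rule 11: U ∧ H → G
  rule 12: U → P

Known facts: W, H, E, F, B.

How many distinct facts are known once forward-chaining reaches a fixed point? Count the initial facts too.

15

Round 1: rule 5 [F → Q]; rule 6 [W ∧ B → U]; rule 8 [W ∧ F → V]. Adds Q, U, V.
Round 2: rule 11 [U ∧ H → G]; rule 12 [U → P]. Adds G, P.
Round 3: rule 1 [B ∧ G → S]; rule 2 [G ∧ Q → C]. Adds S, C.
Round 4: rule 4 [U ∧ S → N]; rule 10 [C → A]. Adds N, A.
Round 5: rule 9 [F ∧ N → T]. Adds T.
Closure: {A, B, C, E, F, G, H, N, P, Q, S, T, U, V, W} — 15 facts.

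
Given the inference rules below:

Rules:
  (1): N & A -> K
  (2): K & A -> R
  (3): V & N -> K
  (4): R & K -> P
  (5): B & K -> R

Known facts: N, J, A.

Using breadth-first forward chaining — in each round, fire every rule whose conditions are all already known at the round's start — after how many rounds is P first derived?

Round 1 — (1), derive K.
Round 2 — (2), derive R.
Round 3 — (4), derive P.
P first appears in round 3.

3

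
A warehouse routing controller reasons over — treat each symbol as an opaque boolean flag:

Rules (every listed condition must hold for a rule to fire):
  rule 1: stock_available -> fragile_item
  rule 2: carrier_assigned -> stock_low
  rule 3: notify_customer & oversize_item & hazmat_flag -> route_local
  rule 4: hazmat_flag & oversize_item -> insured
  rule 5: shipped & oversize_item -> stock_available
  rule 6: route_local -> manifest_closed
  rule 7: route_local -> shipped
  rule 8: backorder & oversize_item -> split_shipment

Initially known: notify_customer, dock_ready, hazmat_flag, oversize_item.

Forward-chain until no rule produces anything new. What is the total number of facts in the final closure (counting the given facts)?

Round 1 — rule 3, rule 4, derive route_local, insured.
Round 2 — rule 6, rule 7, derive manifest_closed, shipped.
Round 3 — rule 5, derive stock_available.
Round 4 — rule 1, derive fragile_item.
Closure: {dock_ready, fragile_item, hazmat_flag, insured, manifest_closed, notify_customer, oversize_item, route_local, shipped, stock_available} — 10 facts.

10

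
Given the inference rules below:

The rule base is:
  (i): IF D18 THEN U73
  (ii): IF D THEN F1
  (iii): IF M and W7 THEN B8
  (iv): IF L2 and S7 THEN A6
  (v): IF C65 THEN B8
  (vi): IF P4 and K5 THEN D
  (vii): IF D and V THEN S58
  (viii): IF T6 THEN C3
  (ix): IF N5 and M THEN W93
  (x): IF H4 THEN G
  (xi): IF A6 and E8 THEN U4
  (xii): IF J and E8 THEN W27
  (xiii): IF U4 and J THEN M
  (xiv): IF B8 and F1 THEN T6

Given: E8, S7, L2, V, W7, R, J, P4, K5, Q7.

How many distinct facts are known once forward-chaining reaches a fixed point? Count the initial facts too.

20

Round 1 — (iv), (vi), (xii), derive A6, D, W27.
Round 2 — (ii), (vii), (xi), derive F1, S58, U4.
Round 3 — (xiii), derive M.
Round 4 — (iii), derive B8.
Round 5 — (xiv), derive T6.
Round 6 — (viii), derive C3.
Closure: {A6, B8, C3, D, E8, F1, J, K5, L2, M, P4, Q7, R, S58, S7, T6, U4, V, W27, W7} — 20 facts.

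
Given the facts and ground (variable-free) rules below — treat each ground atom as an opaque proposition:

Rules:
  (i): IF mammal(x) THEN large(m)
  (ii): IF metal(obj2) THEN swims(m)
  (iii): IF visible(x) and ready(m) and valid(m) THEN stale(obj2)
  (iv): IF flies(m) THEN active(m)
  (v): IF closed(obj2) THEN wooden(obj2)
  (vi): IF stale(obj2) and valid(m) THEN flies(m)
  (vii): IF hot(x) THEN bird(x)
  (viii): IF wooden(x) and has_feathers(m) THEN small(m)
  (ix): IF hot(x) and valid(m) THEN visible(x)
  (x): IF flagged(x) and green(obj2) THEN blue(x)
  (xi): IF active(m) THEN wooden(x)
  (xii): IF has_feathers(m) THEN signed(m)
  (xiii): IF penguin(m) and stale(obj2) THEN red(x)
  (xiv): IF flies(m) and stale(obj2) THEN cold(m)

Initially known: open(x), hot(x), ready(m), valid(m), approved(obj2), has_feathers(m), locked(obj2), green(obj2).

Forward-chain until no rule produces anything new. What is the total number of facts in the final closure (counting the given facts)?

17

[1] (vii) [IF hot(x) THEN bird(x)]; (ix) [IF hot(x) and valid(m) THEN visible(x)]; (xii) [IF has_feathers(m) THEN signed(m)]. ⇒ new: bird(x), visible(x), signed(m).
[2] (iii) [IF visible(x) and ready(m) and valid(m) THEN stale(obj2)]. ⇒ new: stale(obj2).
[3] (vi) [IF stale(obj2) and valid(m) THEN flies(m)]. ⇒ new: flies(m).
[4] (iv) [IF flies(m) THEN active(m)]; (xiv) [IF flies(m) and stale(obj2) THEN cold(m)]. ⇒ new: active(m), cold(m).
[5] (xi) [IF active(m) THEN wooden(x)]. ⇒ new: wooden(x).
[6] (viii) [IF wooden(x) and has_feathers(m) THEN small(m)]. ⇒ new: small(m).
Closure: {active(m), approved(obj2), bird(x), cold(m), flies(m), green(obj2), has_feathers(m), hot(x), locked(obj2), open(x), ready(m), signed(m), small(m), stale(obj2), valid(m), visible(x), wooden(x)} — 17 facts.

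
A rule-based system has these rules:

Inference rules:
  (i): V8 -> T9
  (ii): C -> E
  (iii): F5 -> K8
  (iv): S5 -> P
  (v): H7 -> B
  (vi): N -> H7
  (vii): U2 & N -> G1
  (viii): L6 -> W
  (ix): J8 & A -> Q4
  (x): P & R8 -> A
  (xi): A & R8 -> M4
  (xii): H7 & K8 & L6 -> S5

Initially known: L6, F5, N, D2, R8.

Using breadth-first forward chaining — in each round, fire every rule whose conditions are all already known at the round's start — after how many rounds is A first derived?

[1] (iii) [F5 -> K8]; (vi) [N -> H7]; (viii) [L6 -> W]. ⇒ new: K8, H7, W.
[2] (v) [H7 -> B]; (xii) [H7 & K8 & L6 -> S5]. ⇒ new: B, S5.
[3] (iv) [S5 -> P]. ⇒ new: P.
[4] (x) [P & R8 -> A]. ⇒ new: A.
A first appears in round 4.

4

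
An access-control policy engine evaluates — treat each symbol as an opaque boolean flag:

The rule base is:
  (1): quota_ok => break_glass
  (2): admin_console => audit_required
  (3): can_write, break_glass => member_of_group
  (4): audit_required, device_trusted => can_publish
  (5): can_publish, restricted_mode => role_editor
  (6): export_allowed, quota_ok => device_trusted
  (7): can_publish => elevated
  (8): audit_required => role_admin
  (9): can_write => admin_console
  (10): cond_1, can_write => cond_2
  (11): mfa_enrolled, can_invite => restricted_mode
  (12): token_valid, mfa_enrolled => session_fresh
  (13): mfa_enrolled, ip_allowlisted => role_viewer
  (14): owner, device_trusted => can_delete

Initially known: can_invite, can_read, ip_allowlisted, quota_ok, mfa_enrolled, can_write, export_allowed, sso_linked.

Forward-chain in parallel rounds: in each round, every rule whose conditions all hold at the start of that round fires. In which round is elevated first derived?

Round 1 — (1), (6), (9), (11), (13), derive break_glass, device_trusted, admin_console, restricted_mode, role_viewer.
Round 2 — (2), (3), derive audit_required, member_of_group.
Round 3 — (4), (8), derive can_publish, role_admin.
Round 4 — (5), (7), derive role_editor, elevated.
elevated first appears in round 4.

4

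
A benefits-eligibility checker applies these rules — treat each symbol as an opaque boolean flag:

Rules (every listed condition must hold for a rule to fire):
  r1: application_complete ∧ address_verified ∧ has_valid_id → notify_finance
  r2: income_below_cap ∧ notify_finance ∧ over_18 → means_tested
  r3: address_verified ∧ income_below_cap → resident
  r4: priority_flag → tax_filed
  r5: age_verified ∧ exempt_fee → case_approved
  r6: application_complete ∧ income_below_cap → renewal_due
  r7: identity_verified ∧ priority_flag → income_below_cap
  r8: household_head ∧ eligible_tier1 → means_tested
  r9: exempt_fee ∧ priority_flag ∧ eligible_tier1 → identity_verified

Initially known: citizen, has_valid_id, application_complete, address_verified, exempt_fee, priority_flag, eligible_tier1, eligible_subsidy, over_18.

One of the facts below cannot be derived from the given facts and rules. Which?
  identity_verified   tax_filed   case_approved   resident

case_approved

Round 1 fires r1, r4, r9, giving notify_finance, tax_filed, identity_verified.
Round 2 fires r7, giving income_below_cap.
Round 3 fires r2, r3, r6, giving means_tested, resident, renewal_due.
Derived: resident (round 3), tax_filed (round 1), identity_verified (round 1). case_approved never appears in any round.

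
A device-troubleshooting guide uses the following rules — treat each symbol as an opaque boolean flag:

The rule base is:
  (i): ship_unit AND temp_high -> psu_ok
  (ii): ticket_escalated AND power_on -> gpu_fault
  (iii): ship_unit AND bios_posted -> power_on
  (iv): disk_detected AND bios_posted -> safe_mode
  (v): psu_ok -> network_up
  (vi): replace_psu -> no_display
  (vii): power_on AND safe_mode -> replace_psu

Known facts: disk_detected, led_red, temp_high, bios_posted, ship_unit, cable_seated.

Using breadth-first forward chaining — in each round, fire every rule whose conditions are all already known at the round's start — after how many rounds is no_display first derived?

Round 1: (i) [ship_unit AND temp_high -> psu_ok]; (iii) [ship_unit AND bios_posted -> power_on]; (iv) [disk_detected AND bios_posted -> safe_mode]. New: psu_ok, power_on, safe_mode.
Round 2: (v) [psu_ok -> network_up]; (vii) [power_on AND safe_mode -> replace_psu]. New: network_up, replace_psu.
Round 3: (vi) [replace_psu -> no_display]. New: no_display.
no_display first appears in round 3.

3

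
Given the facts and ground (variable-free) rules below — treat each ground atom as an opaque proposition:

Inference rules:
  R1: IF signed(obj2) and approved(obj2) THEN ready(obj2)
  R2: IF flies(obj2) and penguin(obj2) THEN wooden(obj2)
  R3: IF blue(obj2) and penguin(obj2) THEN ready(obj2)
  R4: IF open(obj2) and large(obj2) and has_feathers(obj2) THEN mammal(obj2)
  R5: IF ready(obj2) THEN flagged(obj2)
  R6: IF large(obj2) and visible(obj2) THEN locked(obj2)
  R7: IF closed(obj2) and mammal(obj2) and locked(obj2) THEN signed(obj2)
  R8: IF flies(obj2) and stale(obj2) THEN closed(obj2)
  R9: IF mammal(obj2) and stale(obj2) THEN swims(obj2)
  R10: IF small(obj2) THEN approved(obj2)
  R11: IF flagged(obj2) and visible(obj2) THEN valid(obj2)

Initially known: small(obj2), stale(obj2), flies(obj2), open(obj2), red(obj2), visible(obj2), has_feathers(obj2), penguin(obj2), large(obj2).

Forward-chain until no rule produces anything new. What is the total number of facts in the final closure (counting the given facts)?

19

[1] R2 [IF flies(obj2) and penguin(obj2) THEN wooden(obj2)]; R4 [IF open(obj2) and large(obj2) and has_feathers(obj2) THEN mammal(obj2)]; R6 [IF large(obj2) and visible(obj2) THEN locked(obj2)]; R8 [IF flies(obj2) and stale(obj2) THEN closed(obj2)]; R10 [IF small(obj2) THEN approved(obj2)]. ⇒ new: wooden(obj2), mammal(obj2), locked(obj2), closed(obj2), approved(obj2).
[2] R7 [IF closed(obj2) and mammal(obj2) and locked(obj2) THEN signed(obj2)]; R9 [IF mammal(obj2) and stale(obj2) THEN swims(obj2)]. ⇒ new: signed(obj2), swims(obj2).
[3] R1 [IF signed(obj2) and approved(obj2) THEN ready(obj2)]. ⇒ new: ready(obj2).
[4] R5 [IF ready(obj2) THEN flagged(obj2)]. ⇒ new: flagged(obj2).
[5] R11 [IF flagged(obj2) and visible(obj2) THEN valid(obj2)]. ⇒ new: valid(obj2).
Closure: {approved(obj2), closed(obj2), flagged(obj2), flies(obj2), has_feathers(obj2), large(obj2), locked(obj2), mammal(obj2), open(obj2), penguin(obj2), ready(obj2), red(obj2), signed(obj2), small(obj2), stale(obj2), swims(obj2), valid(obj2), visible(obj2), wooden(obj2)} — 19 facts.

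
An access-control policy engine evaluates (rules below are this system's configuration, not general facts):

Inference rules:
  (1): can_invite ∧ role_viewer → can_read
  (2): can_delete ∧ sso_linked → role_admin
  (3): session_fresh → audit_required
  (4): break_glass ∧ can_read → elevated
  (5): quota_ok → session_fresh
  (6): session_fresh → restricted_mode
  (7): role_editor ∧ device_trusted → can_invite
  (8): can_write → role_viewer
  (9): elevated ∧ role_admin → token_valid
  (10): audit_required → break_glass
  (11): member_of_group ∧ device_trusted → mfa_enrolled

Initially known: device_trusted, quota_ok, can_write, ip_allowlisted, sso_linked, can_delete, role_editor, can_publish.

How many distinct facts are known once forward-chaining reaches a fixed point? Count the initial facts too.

Round 1 — (2), (5), (7), (8), derive role_admin, session_fresh, can_invite, role_viewer.
Round 2 — (1), (3), (6), derive can_read, audit_required, restricted_mode.
Round 3 — (10), derive break_glass.
Round 4 — (4), derive elevated.
Round 5 — (9), derive token_valid.
Closure: {audit_required, break_glass, can_delete, can_invite, can_publish, can_read, can_write, device_trusted, elevated, ip_allowlisted, quota_ok, restricted_mode, role_admin, role_editor, role_viewer, session_fresh, sso_linked, token_valid} — 18 facts.

18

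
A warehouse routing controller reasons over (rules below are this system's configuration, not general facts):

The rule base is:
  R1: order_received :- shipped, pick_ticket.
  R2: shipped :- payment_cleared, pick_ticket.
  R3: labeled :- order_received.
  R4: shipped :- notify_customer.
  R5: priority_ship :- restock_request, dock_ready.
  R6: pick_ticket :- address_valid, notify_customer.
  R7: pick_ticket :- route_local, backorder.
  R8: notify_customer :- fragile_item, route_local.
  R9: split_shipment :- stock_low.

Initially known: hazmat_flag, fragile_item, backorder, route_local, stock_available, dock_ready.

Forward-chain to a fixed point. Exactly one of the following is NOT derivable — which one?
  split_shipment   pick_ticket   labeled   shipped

split_shipment

Round 1 fires R7, R8, giving pick_ticket, notify_customer.
Round 2 fires R4, giving shipped.
Round 3 fires R1, giving order_received.
Round 4 fires R3, giving labeled.
Derived: labeled (round 4), shipped (round 2), pick_ticket (round 1). split_shipment never appears in any round.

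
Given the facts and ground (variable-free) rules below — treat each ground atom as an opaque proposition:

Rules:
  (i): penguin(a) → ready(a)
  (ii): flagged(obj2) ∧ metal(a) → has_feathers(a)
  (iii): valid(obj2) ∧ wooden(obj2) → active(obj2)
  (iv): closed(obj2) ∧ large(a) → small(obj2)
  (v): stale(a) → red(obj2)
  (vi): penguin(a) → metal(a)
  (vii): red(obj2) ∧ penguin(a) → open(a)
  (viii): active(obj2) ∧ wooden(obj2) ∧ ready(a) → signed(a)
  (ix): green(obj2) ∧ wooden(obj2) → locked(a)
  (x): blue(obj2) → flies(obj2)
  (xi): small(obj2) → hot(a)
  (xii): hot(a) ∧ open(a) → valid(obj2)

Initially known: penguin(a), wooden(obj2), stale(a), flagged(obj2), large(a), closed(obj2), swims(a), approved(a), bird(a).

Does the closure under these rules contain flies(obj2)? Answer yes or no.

Round 1 — (i), (iv), (v), (vi), derive ready(a), small(obj2), red(obj2), metal(a).
Round 2 — (ii), (vii), (xi), derive has_feathers(a), open(a), hot(a).
Round 3 — (xii), derive valid(obj2).
Round 4 — (iii), derive active(obj2).
Round 5 — (viii), derive signed(a).
Fixed point reached. flies(obj2) is concluded only by (x); (x) needs blue(obj2) (never derived).

no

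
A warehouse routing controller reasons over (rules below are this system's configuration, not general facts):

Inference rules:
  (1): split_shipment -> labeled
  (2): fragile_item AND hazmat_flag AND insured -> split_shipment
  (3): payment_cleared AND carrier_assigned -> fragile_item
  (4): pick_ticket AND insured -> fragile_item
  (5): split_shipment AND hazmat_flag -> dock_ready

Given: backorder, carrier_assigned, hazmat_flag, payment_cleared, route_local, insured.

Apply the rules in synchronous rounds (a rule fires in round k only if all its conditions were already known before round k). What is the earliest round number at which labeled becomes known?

Round 1 fires (3), giving fragile_item.
Round 2 fires (2), giving split_shipment.
Round 3 fires (1), (5), giving labeled, dock_ready.
labeled first appears in round 3.

3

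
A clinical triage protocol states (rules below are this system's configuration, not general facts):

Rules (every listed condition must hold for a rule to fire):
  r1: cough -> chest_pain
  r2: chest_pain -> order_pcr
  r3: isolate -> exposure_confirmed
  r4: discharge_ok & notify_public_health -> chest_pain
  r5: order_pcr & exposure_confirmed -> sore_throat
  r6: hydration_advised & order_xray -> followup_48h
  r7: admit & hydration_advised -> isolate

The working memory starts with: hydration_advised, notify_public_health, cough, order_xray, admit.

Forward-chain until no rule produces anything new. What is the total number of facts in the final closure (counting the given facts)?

Round 1 fires r1, r6, r7, giving chest_pain, followup_48h, isolate.
Round 2 fires r2, r3, giving order_pcr, exposure_confirmed.
Round 3 fires r5, giving sore_throat.
Closure: {admit, chest_pain, cough, exposure_confirmed, followup_48h, hydration_advised, isolate, notify_public_health, order_pcr, order_xray, sore_throat} — 11 facts.

11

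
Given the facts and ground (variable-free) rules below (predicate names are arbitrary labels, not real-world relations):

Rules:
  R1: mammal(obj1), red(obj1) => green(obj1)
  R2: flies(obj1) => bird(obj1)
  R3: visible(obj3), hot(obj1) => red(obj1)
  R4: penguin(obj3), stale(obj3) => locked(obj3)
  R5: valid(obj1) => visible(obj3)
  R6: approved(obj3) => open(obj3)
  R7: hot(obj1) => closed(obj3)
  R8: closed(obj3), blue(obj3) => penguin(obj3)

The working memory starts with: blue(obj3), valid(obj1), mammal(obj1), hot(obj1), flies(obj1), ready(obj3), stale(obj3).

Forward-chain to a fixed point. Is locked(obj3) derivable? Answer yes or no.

Round 1 fires R2, R5, R7, giving bird(obj1), visible(obj3), closed(obj3).
Round 2 fires R3, R8, giving red(obj1), penguin(obj3).
Round 3 fires R1, R4, giving green(obj1), locked(obj3).
locked(obj3) appears in round 3, so it is derivable.

yes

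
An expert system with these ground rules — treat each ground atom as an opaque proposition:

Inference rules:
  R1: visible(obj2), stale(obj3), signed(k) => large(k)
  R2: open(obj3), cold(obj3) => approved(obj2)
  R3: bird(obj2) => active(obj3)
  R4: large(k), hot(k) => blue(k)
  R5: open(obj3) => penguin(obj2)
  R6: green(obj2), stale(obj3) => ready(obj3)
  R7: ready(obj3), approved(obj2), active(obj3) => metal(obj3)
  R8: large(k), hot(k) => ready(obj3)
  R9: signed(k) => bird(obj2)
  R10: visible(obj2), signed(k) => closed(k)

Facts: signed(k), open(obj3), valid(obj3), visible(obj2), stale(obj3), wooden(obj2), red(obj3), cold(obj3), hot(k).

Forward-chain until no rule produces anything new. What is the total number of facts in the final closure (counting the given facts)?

Round 1: R1 [visible(obj2), stale(obj3), signed(k) => large(k)]; R2 [open(obj3), cold(obj3) => approved(obj2)]; R5 [open(obj3) => penguin(obj2)]; R9 [signed(k) => bird(obj2)]; R10 [visible(obj2), signed(k) => closed(k)]. New: large(k), approved(obj2), penguin(obj2), bird(obj2), closed(k).
Round 2: R3 [bird(obj2) => active(obj3)]; R4 [large(k), hot(k) => blue(k)]; R8 [large(k), hot(k) => ready(obj3)]. New: active(obj3), blue(k), ready(obj3).
Round 3: R7 [ready(obj3), approved(obj2), active(obj3) => metal(obj3)]. New: metal(obj3).
Closure: {active(obj3), approved(obj2), bird(obj2), blue(k), closed(k), cold(obj3), hot(k), large(k), metal(obj3), open(obj3), penguin(obj2), ready(obj3), red(obj3), signed(k), stale(obj3), valid(obj3), visible(obj2), wooden(obj2)} — 18 facts.

18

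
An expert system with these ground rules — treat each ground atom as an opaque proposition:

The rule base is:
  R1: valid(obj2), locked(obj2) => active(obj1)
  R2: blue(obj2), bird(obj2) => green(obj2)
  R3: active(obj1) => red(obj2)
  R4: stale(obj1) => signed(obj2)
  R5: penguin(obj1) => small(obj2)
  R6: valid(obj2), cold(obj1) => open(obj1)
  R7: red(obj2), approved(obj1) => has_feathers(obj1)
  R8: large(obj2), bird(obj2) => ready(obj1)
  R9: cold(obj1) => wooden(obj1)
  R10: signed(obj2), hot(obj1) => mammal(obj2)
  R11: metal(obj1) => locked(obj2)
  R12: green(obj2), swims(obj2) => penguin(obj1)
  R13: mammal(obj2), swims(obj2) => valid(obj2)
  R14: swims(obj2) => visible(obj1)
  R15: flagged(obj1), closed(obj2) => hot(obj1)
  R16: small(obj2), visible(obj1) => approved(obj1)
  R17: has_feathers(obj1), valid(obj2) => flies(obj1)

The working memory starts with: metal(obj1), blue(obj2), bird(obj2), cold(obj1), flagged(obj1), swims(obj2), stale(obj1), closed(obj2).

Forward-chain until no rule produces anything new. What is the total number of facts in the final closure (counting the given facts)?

24

Round 1: R2 [blue(obj2), bird(obj2) => green(obj2)]; R4 [stale(obj1) => signed(obj2)]; R9 [cold(obj1) => wooden(obj1)]; R11 [metal(obj1) => locked(obj2)]; R14 [swims(obj2) => visible(obj1)]; R15 [flagged(obj1), closed(obj2) => hot(obj1)]. Adds green(obj2), signed(obj2), wooden(obj1), locked(obj2), visible(obj1), hot(obj1).
Round 2: R10 [signed(obj2), hot(obj1) => mammal(obj2)]; R12 [green(obj2), swims(obj2) => penguin(obj1)]. Adds mammal(obj2), penguin(obj1).
Round 3: R5 [penguin(obj1) => small(obj2)]; R13 [mammal(obj2), swims(obj2) => valid(obj2)]. Adds small(obj2), valid(obj2).
Round 4: R1 [valid(obj2), locked(obj2) => active(obj1)]; R6 [valid(obj2), cold(obj1) => open(obj1)]; R16 [small(obj2), visible(obj1) => approved(obj1)]. Adds active(obj1), open(obj1), approved(obj1).
Round 5: R3 [active(obj1) => red(obj2)]. Adds red(obj2).
Round 6: R7 [red(obj2), approved(obj1) => has_feathers(obj1)]. Adds has_feathers(obj1).
Round 7: R17 [has_feathers(obj1), valid(obj2) => flies(obj1)]. Adds flies(obj1).
Closure: {active(obj1), approved(obj1), bird(obj2), blue(obj2), closed(obj2), cold(obj1), flagged(obj1), flies(obj1), green(obj2), has_feathers(obj1), hot(obj1), locked(obj2), mammal(obj2), metal(obj1), open(obj1), penguin(obj1), red(obj2), signed(obj2), small(obj2), stale(obj1), swims(obj2), valid(obj2), visible(obj1), wooden(obj1)} — 24 facts.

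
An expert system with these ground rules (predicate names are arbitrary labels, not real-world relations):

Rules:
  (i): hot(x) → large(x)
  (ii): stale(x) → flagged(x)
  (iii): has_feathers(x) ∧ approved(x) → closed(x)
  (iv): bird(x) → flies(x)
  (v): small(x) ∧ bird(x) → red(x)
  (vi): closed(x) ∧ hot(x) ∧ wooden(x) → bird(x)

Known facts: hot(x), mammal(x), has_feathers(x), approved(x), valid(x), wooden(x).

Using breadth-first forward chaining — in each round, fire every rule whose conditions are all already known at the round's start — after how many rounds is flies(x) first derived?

3

[1] (i) [hot(x) → large(x)]; (iii) [has_feathers(x) ∧ approved(x) → closed(x)]. ⇒ new: large(x), closed(x).
[2] (vi) [closed(x) ∧ hot(x) ∧ wooden(x) → bird(x)]. ⇒ new: bird(x).
[3] (iv) [bird(x) → flies(x)]. ⇒ new: flies(x).
flies(x) first appears in round 3.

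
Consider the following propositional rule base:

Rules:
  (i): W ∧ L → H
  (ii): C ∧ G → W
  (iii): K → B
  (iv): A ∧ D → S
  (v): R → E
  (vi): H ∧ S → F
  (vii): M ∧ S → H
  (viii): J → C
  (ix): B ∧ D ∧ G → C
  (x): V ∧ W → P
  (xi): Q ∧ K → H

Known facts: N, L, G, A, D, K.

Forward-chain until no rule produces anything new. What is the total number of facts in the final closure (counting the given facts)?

12

Round 1 — (iii), (iv), derive B, S.
Round 2 — (ix), derive C.
Round 3 — (ii), derive W.
Round 4 — (i), derive H.
Round 5 — (vi), derive F.
Closure: {A, B, C, D, F, G, H, K, L, N, S, W} — 12 facts.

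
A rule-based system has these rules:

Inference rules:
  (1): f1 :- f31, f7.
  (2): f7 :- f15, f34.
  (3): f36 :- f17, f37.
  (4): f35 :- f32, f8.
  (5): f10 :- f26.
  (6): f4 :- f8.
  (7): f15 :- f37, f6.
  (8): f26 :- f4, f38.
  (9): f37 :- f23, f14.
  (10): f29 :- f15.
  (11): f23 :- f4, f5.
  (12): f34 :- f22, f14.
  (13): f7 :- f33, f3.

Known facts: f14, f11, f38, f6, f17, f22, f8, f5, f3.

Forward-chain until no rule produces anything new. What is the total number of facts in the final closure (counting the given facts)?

19

Round 1 fires (6), (12), giving f4, f34.
Round 2 fires (8), (11), giving f26, f23.
Round 3 fires (5), (9), giving f10, f37.
Round 4 fires (3), (7), giving f36, f15.
Round 5 fires (2), (10), giving f7, f29.
Closure: {f10, f11, f14, f15, f17, f22, f23, f26, f29, f3, f34, f36, f37, f38, f4, f5, f6, f7, f8} — 19 facts.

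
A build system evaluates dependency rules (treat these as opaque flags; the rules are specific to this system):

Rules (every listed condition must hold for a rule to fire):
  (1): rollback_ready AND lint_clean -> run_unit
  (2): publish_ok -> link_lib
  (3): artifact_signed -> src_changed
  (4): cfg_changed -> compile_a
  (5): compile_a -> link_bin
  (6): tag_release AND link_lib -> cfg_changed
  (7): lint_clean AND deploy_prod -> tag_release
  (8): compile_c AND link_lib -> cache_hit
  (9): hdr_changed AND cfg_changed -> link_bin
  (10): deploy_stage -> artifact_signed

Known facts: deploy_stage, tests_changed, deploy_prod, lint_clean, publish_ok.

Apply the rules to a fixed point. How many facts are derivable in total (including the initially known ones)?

12

Round 1 — (2), (7), (10), derive link_lib, tag_release, artifact_signed.
Round 2 — (3), (6), derive src_changed, cfg_changed.
Round 3 — (4), derive compile_a.
Round 4 — (5), derive link_bin.
Closure: {artifact_signed, cfg_changed, compile_a, deploy_prod, deploy_stage, link_bin, link_lib, lint_clean, publish_ok, src_changed, tag_release, tests_changed} — 12 facts.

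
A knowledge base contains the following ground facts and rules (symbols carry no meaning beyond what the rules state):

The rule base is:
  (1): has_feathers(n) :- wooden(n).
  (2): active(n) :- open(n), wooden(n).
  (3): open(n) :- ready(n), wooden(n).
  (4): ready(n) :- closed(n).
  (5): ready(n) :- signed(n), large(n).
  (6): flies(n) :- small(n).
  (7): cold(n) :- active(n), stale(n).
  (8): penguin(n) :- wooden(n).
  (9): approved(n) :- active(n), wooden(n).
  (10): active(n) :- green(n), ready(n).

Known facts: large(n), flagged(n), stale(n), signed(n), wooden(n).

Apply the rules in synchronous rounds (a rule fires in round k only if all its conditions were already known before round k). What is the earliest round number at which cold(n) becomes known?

4

Round 1: (1) [has_feathers(n) :- wooden(n).]; (5) [ready(n) :- signed(n), large(n).]; (8) [penguin(n) :- wooden(n).]. Adds has_feathers(n), ready(n), penguin(n).
Round 2: (3) [open(n) :- ready(n), wooden(n).]. Adds open(n).
Round 3: (2) [active(n) :- open(n), wooden(n).]. Adds active(n).
Round 4: (7) [cold(n) :- active(n), stale(n).]; (9) [approved(n) :- active(n), wooden(n).]. Adds cold(n), approved(n).
cold(n) first appears in round 4.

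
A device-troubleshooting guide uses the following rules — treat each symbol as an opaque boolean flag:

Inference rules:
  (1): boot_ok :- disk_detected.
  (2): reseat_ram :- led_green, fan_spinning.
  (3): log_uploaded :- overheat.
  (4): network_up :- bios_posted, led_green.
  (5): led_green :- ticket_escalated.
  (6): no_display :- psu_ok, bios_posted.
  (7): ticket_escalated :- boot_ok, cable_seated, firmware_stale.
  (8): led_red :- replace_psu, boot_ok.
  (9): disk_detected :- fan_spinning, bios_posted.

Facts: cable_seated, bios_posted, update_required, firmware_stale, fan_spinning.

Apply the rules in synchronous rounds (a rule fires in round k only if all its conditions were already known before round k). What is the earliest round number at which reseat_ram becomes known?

5

Round 1: (9) [disk_detected :- fan_spinning, bios_posted.]. Adds disk_detected.
Round 2: (1) [boot_ok :- disk_detected.]. Adds boot_ok.
Round 3: (7) [ticket_escalated :- boot_ok, cable_seated, firmware_stale.]. Adds ticket_escalated.
Round 4: (5) [led_green :- ticket_escalated.]. Adds led_green.
Round 5: (2) [reseat_ram :- led_green, fan_spinning.]; (4) [network_up :- bios_posted, led_green.]. Adds reseat_ram, network_up.
reseat_ram first appears in round 5.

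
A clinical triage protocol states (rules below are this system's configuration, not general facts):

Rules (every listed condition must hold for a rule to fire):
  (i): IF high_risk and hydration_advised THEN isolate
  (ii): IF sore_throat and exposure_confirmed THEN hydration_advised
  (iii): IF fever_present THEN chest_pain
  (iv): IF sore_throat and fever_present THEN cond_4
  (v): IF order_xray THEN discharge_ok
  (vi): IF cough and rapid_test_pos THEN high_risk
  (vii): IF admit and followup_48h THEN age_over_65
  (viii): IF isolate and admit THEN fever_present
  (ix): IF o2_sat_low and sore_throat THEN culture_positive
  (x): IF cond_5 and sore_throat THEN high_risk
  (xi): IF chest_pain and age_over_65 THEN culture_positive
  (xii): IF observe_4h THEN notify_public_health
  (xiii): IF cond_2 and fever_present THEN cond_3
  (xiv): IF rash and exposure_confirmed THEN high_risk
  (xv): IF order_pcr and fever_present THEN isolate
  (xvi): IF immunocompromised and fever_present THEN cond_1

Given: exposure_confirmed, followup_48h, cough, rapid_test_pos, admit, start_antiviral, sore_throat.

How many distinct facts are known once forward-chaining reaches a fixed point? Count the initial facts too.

15

Round 1: (ii) [IF sore_throat and exposure_confirmed THEN hydration_advised]; (vi) [IF cough and rapid_test_pos THEN high_risk]; (vii) [IF admit and followup_48h THEN age_over_65]. New: hydration_advised, high_risk, age_over_65.
Round 2: (i) [IF high_risk and hydration_advised THEN isolate]. New: isolate.
Round 3: (viii) [IF isolate and admit THEN fever_present]. New: fever_present.
Round 4: (iii) [IF fever_present THEN chest_pain]; (iv) [IF sore_throat and fever_present THEN cond_4]. New: chest_pain, cond_4.
Round 5: (xi) [IF chest_pain and age_over_65 THEN culture_positive]. New: culture_positive.
Closure: {admit, age_over_65, chest_pain, cond_4, cough, culture_positive, exposure_confirmed, fever_present, followup_48h, high_risk, hydration_advised, isolate, rapid_test_pos, sore_throat, start_antiviral} — 15 facts.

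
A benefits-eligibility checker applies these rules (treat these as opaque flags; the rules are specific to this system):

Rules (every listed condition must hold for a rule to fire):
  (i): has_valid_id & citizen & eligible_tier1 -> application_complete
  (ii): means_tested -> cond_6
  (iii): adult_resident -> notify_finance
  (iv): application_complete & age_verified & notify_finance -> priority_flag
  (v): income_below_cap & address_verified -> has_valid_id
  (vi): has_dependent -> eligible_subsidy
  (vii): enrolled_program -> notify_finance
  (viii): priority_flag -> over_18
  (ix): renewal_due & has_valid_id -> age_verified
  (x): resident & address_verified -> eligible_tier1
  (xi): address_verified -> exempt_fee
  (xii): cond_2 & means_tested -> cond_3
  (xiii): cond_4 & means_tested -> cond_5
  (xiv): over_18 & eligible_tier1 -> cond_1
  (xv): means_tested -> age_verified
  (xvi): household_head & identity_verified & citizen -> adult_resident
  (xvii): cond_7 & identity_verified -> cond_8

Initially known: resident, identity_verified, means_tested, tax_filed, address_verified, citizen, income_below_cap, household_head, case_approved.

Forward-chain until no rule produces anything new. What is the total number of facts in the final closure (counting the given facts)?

20

[1] (ii) [means_tested -> cond_6]; (v) [income_below_cap & address_verified -> has_valid_id]; (x) [resident & address_verified -> eligible_tier1]; (xi) [address_verified -> exempt_fee]; (xv) [means_tested -> age_verified]; (xvi) [household_head & identity_verified & citizen -> adult_resident]. ⇒ new: cond_6, has_valid_id, eligible_tier1, exempt_fee, age_verified, adult_resident.
[2] (i) [has_valid_id & citizen & eligible_tier1 -> application_complete]; (iii) [adult_resident -> notify_finance]. ⇒ new: application_complete, notify_finance.
[3] (iv) [application_complete & age_verified & notify_finance -> priority_flag]. ⇒ new: priority_flag.
[4] (viii) [priority_flag -> over_18]. ⇒ new: over_18.
[5] (xiv) [over_18 & eligible_tier1 -> cond_1]. ⇒ new: cond_1.
Closure: {address_verified, adult_resident, age_verified, application_complete, case_approved, citizen, cond_1, cond_6, eligible_tier1, exempt_fee, has_valid_id, household_head, identity_verified, income_below_cap, means_tested, notify_finance, over_18, priority_flag, resident, tax_filed} — 20 facts.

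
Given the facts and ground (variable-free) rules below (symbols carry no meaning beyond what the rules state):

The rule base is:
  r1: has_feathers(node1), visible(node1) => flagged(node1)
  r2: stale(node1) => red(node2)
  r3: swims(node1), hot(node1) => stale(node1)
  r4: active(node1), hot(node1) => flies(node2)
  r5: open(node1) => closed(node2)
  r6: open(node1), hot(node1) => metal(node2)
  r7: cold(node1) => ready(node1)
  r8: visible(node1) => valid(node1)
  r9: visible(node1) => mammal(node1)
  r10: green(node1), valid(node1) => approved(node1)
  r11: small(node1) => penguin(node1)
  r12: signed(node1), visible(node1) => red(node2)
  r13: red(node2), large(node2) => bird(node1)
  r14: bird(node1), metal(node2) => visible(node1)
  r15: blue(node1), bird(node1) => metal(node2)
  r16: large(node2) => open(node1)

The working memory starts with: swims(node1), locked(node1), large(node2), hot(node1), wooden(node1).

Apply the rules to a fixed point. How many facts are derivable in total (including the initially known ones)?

14

[1] r3 [swims(node1), hot(node1) => stale(node1)]; r16 [large(node2) => open(node1)]. ⇒ new: stale(node1), open(node1).
[2] r2 [stale(node1) => red(node2)]; r5 [open(node1) => closed(node2)]; r6 [open(node1), hot(node1) => metal(node2)]. ⇒ new: red(node2), closed(node2), metal(node2).
[3] r13 [red(node2), large(node2) => bird(node1)]. ⇒ new: bird(node1).
[4] r14 [bird(node1), metal(node2) => visible(node1)]. ⇒ new: visible(node1).
[5] r8 [visible(node1) => valid(node1)]; r9 [visible(node1) => mammal(node1)]. ⇒ new: valid(node1), mammal(node1).
Closure: {bird(node1), closed(node2), hot(node1), large(node2), locked(node1), mammal(node1), metal(node2), open(node1), red(node2), stale(node1), swims(node1), valid(node1), visible(node1), wooden(node1)} — 14 facts.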